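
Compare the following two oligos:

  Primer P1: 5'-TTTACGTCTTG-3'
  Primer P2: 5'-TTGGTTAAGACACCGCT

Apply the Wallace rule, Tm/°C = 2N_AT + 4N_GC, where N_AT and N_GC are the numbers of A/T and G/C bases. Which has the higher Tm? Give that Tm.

Primer P2, 50°C

Primer P1: A+T=7, G+C=4 → Tm = 2(7)+4(4) = 30°C
Primer P2: A+T=9, G+C=8 → Tm = 2(9)+4(8) = 50°C
30°C vs 50°C → primer P2 is higher.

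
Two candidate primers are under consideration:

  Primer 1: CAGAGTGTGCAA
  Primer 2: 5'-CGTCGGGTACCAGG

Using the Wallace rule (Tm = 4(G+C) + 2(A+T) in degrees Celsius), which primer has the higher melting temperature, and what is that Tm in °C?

Primer 1: A+T=6, G+C=6 → Tm = 2(6)+4(6) = 36°C
Primer 2: A+T=4, G+C=10 → Tm = 2(4)+4(10) = 48°C
36°C vs 48°C → primer 2 is higher.

Primer 2, 48°C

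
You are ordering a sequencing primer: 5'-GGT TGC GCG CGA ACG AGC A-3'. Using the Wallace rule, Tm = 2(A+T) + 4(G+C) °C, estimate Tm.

Counting bases: G=8, C=5, A=4, T=2
So N_AT = 6 and N_GC = 13.
Tm = 2×6 + 4×13 = 64°C

64°C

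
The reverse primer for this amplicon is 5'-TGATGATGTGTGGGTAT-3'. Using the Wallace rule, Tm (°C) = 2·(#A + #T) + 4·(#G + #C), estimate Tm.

48°C

Base counts: A=3, G=7, T=7, C=0
A+T = 10, G+C = 7
Tm = 2×10 + 4×7 = 48°C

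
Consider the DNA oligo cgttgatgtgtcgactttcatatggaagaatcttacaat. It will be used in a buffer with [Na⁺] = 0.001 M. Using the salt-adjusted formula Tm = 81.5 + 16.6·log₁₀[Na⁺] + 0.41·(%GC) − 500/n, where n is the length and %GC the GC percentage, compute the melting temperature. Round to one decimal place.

Length n = 39. Scanning the sequence gives A=11, G=8, C=6, T=14.
G+C = 14, so %GC = 14/39 × 100 = 35.897%
Salt term: 16.6 × (-3) = -49.8
GC term: 0.41 × 35.897 = 14.718; length term: −500/39 = −12.821
Tm = 81.5 + (-49.8) + 14.718 − 12.821 = 33.597 → 33.6°C

33.6°C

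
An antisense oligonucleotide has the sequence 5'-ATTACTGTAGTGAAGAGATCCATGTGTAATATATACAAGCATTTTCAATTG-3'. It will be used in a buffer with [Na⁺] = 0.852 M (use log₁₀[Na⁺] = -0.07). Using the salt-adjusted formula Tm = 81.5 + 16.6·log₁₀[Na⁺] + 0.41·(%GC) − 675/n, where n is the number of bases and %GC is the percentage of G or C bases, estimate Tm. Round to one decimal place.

79.2°C

Length n = 51. C=6, T=18, A=18, G=9
G+C = 15, so %GC = 15/51 × 100 = 29.412%
Salt term: 16.6 × (-0.07) = -1.162
GC term: 0.41 × 29.412 = 12.059; length term: −675/51 = −13.235
Tm = 81.5 + (-1.162) + 12.059 − 13.235 = 79.162 → 79.2°C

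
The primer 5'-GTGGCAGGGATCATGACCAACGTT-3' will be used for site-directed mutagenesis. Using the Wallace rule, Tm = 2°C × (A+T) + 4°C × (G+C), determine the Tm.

74°C

T=5, G=8, A=6, C=5
So N_AT = 11 and N_GC = 13.
Tm = 2×11 + 4×13 = 74°C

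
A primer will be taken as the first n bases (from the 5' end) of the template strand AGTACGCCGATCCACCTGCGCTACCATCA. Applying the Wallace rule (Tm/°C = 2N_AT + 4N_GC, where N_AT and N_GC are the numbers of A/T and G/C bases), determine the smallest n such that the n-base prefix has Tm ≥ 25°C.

First 7 bases: AGTACGC → Tm = 22°C (< 25°C)
First 8 bases: AGTACGCC → Tm = 26°C (≥ 25°C)
Since every base adds ≥2°C, Tm only increases with n, so the threshold is first crossed at n = 8.

n = 8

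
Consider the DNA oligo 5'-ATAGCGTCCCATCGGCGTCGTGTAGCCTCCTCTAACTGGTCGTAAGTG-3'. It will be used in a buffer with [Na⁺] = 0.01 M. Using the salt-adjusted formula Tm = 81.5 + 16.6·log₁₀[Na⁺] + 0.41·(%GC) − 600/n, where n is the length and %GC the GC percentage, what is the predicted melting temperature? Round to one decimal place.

Length n = 48. T=13, C=14, A=8, G=13
G+C = 27, so %GC = 27/48 × 100 = 56.25%
Salt term: 16.6 × (-2) = -33.2
GC term: 0.41 × 56.25 = 23.062; length term: −600/48 = −12.5
Tm = 81.5 + (-33.2) + 23.062 − 12.5 = 58.862 → 58.9°C

58.9°C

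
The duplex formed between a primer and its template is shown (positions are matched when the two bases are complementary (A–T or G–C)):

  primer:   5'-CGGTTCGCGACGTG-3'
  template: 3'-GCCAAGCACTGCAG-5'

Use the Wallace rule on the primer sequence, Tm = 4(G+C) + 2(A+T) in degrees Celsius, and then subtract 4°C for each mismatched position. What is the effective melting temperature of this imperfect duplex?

Primer base counts: A=1, T=3, G=6, C=4 → A+T=4, G+C=10
Perfect-match Tm = 2(4) + 4(10) = 8 + 40 = 48°C
Mismatches (positions where the bases are not complementary): 2 (at positions 8, 14)
Effective Tm = 48 − 2×4 = 48 − 8 = 40°C

40°C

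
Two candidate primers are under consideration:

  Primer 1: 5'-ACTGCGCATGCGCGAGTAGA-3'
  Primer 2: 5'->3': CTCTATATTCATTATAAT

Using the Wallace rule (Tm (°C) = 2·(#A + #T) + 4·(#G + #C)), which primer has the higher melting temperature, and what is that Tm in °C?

Primer 1: A+T=8, G+C=12 → Tm = 2(8)+4(12) = 64°C
Primer 2: A+T=15, G+C=3 → Tm = 2(15)+4(3) = 42°C
64°C vs 42°C → primer 1 is higher.

Primer 1, 64°C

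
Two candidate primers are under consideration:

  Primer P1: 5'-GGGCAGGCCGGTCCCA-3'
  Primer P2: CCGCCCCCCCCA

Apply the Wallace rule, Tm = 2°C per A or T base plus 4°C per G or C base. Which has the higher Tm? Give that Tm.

Primer P1: A+T=3, G+C=13 → Tm = 2(3)+4(13) = 58°C
Primer P2: A+T=1, G+C=11 → Tm = 2(1)+4(11) = 46°C
58°C vs 46°C → primer P1 is higher.

Primer P1, 58°C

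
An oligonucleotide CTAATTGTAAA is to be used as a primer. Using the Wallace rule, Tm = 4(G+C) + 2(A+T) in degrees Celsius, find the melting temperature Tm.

26°C

Base counts: T=4, A=5, G=1, C=1
AT pairs contribute 9, GC pairs contribute 2.
Tm = 2(9) + 4(2) = 18 + 8 = 26°C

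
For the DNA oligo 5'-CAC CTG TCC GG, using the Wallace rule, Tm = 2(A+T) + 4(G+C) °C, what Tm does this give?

Counting bases: C=5, G=3, T=2, A=1
So N_AT = 3 and N_GC = 8.
Tm = 4·8 + 2·3 = 32 + 6 = 38°C

38°C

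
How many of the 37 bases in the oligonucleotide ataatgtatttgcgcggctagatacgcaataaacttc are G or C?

14

Scanning the sequence gives G=7, A=12, T=11, C=7.
Total G or C: 7 + 7 = 14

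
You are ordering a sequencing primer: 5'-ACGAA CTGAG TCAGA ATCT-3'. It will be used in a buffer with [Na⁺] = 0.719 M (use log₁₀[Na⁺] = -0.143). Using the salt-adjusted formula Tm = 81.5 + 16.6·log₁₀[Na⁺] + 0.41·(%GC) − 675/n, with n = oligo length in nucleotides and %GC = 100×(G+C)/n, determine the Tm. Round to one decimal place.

60.9°C

Length n = 19. Counting bases: C=4, A=7, T=4, G=4
G+C = 8, so %GC = 8/19 × 100 = 42.105%
Salt term: 16.6 × (-0.143) = -2.374
GC term: 0.41 × 42.105 = 17.263; length term: −675/19 = −35.526
Tm = 81.5 + (-2.374) + 17.263 − 35.526 = 60.863 → 60.9°C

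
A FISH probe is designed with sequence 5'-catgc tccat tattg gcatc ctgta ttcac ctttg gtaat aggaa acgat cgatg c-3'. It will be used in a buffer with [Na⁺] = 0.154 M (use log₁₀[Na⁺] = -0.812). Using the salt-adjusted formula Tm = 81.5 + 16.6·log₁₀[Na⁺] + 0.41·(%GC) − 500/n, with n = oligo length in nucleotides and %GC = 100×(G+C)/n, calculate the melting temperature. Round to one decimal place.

76.7°C

Length n = 56. C=13, A=14, G=11, T=18
G+C = 24, so %GC = 24/56 × 100 = 42.857%
Salt term: 16.6 × (-0.812) = -13.479
GC term: 0.41 × 42.857 = 17.571; length term: −500/56 = −8.929
Tm = 81.5 + (-13.479) + 17.571 − 8.929 = 76.663 → 76.7°C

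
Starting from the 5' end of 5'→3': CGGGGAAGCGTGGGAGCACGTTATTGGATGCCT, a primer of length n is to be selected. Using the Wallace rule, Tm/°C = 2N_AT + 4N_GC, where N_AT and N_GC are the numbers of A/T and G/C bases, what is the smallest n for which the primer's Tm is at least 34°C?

First 9 bases: CGGGGAAGC → Tm = 32°C (< 34°C)
First 10 bases: CGGGGAAGCG → Tm = 36°C (≥ 34°C)
Since every base adds ≥2°C, Tm only increases with n, so the threshold is first crossed at n = 10.

n = 10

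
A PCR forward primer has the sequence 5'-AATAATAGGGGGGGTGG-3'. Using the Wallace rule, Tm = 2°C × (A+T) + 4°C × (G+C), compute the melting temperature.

52°C

Counting bases: A=5, T=3, G=9, C=0
So N_AT = 8 and N_GC = 9.
Tm = 2×8 + 4×9 = 52°C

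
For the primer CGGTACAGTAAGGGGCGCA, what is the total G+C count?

12

Counting bases: C=4, G=8, A=5, T=2
Total G or C: 8 + 4 = 12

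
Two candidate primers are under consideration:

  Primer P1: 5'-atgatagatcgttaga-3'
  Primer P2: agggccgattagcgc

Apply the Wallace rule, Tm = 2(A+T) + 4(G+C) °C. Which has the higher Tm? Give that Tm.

Primer P1: A+T=11, G+C=5 → Tm = 2(11)+4(5) = 42°C
Primer P2: A+T=5, G+C=10 → Tm = 2(5)+4(10) = 50°C
42°C vs 50°C → primer P2 is higher.

Primer P2, 50°C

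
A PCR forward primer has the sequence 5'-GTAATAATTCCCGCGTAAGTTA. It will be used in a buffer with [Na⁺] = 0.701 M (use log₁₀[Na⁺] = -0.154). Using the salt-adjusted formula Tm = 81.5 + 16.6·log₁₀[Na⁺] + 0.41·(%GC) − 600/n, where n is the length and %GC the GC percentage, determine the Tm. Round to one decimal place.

66.6°C

Length n = 22. Base counts: G=4, C=4, A=7, T=7
G+C = 8, so %GC = 8/22 × 100 = 36.364%
Salt term: 16.6 × (-0.154) = -2.556
GC term: 0.41 × 36.364 = 14.909; length term: −600/22 = −27.273
Tm = 81.5 + (-2.556) + 14.909 − 27.273 = 66.58 → 66.6°C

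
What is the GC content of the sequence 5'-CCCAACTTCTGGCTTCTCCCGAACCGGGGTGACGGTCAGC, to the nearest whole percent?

65%

Base counts: T=8, A=6, G=11, C=15
G+C = 11 + 15 = 26 out of 40 bases
%GC = 26/40 × 100 = 65% ≈ 65%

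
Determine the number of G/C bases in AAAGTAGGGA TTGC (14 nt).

6

A=5, C=1, T=3, G=5
Total G or C: 5 + 1 = 6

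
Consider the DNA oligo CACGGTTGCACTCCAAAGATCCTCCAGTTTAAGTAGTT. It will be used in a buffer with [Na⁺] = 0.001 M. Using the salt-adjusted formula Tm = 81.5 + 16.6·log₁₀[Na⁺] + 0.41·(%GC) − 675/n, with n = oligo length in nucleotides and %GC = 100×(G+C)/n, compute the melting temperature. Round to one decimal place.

Length n = 38. Counting bases: C=10, G=7, A=10, T=11
G+C = 17, so %GC = 17/38 × 100 = 44.737%
Salt term: 16.6 × (-3) = -49.8
GC term: 0.41 × 44.737 = 18.342; length term: −675/38 = −17.763
Tm = 81.5 + (-49.8) + 18.342 − 17.763 = 32.279 → 32.3°C

32.3°C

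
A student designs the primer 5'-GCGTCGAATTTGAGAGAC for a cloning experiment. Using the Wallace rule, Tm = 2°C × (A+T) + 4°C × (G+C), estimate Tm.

A=5, C=3, G=6, T=4
AT pairs contribute 9, GC pairs contribute 9.
Tm = 4·9 + 2·9 = 36 + 18 = 54°C

54°C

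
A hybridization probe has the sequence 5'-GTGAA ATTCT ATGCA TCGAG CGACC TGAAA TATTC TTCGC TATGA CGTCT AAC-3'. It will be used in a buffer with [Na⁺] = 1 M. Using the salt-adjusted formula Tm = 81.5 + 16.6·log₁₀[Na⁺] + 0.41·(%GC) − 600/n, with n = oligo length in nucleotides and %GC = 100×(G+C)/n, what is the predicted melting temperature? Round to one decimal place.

87.2°C

Length n = 53. Scanning the sequence gives G=10, A=15, C=12, T=16.
G+C = 22, so %GC = 22/53 × 100 = 41.509%
Salt term: 16.6 × (0) = 0
GC term: 0.41 × 41.509 = 17.019; length term: −600/53 = −11.321
Tm = 81.5 + (0) + 17.019 − 11.321 = 87.198 → 87.2°C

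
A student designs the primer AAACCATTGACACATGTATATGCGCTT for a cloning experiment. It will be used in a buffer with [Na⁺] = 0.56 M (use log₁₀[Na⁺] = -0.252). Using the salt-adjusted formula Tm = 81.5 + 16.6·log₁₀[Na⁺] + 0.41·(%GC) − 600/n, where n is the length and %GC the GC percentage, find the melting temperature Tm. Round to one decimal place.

70.3°C

Length n = 27. Scanning the sequence gives T=8, A=9, G=4, C=6.
G+C = 10, so %GC = 10/27 × 100 = 37.037%
Salt term: 16.6 × (-0.252) = -4.183
GC term: 0.41 × 37.037 = 15.185; length term: −600/27 = −22.222
Tm = 81.5 + (-4.183) + 15.185 − 22.222 = 70.28 → 70.3°C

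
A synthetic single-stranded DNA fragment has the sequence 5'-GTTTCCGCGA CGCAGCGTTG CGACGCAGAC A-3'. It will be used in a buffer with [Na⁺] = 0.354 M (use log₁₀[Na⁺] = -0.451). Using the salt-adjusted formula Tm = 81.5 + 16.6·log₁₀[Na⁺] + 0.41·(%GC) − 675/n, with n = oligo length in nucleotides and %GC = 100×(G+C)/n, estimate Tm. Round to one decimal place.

Length n = 31. Base counts: C=10, A=6, T=5, G=10
G+C = 20, so %GC = 20/31 × 100 = 64.516%
Salt term: 16.6 × (-0.451) = -7.487
GC term: 0.41 × 64.516 = 26.452; length term: −675/31 = −21.774
Tm = 81.5 + (-7.487) + 26.452 − 21.774 = 78.691 → 78.7°C

78.7°C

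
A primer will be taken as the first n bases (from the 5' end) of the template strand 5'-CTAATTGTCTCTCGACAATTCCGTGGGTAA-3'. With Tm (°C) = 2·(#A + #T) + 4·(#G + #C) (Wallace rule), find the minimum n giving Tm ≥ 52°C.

First 18 bases: CTAATTGTCTCTCGACAA → Tm = 50°C (< 52°C)
First 19 bases: CTAATTGTCTCTCGACAAT → Tm = 52°C (≥ 52°C)
Since every base adds ≥2°C, Tm only increases with n, so the threshold is first crossed at n = 19.

n = 19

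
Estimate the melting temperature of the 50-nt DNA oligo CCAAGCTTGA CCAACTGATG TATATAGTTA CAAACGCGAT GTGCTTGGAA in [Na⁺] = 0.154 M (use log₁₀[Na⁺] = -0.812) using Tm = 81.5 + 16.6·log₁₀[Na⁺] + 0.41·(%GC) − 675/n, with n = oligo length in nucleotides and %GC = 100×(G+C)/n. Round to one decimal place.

Length n = 50. Counting bases: G=11, T=13, C=10, A=16
G+C = 21, so %GC = 21/50 × 100 = 42%
Salt term: 16.6 × (-0.812) = -13.479
GC term: 0.41 × 42 = 17.22; length term: −675/50 = −13.5
Tm = 81.5 + (-13.479) + 17.22 − 13.5 = 71.741 → 71.7°C

71.7°C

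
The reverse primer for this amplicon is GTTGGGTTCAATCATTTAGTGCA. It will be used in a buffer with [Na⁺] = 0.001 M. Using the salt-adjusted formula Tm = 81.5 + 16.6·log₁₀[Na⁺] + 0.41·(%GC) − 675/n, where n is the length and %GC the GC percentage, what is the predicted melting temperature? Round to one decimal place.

Length n = 23. Base counts: C=3, G=6, A=5, T=9
G+C = 9, so %GC = 9/23 × 100 = 39.13%
Salt term: 16.6 × (-3) = -49.8
GC term: 0.41 × 39.13 = 16.043; length term: −675/23 = −29.348
Tm = 81.5 + (-49.8) + 16.043 − 29.348 = 18.395 → 18.4°C

18.4°C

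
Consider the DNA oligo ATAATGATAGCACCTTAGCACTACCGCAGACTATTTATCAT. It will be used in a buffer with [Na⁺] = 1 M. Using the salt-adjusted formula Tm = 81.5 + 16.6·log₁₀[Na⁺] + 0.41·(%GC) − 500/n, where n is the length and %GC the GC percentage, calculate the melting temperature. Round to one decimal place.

84.3°C

Length n = 41. Scanning the sequence gives C=10, A=14, T=12, G=5.
G+C = 15, so %GC = 15/41 × 100 = 36.585%
Salt term: 16.6 × (0) = 0
GC term: 0.41 × 36.585 = 15; length term: −500/41 = −12.195
Tm = 81.5 + (0) + 15 − 12.195 = 84.305 → 84.3°C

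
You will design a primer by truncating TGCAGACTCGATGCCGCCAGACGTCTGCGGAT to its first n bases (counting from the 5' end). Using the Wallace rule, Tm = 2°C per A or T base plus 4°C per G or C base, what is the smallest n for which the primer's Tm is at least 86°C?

n = 27

First 26 bases: TGCAGACTCGATGCCGCCAGACGTCT → Tm = 84°C (< 86°C)
First 27 bases: TGCAGACTCGATGCCGCCAGACGTCTG → Tm = 88°C (≥ 86°C)
Each additional base adds 2°C (A/T) or 4°C (G/C), so Tm is non-decreasing in n; n = 27 is the first length to reach 86°C.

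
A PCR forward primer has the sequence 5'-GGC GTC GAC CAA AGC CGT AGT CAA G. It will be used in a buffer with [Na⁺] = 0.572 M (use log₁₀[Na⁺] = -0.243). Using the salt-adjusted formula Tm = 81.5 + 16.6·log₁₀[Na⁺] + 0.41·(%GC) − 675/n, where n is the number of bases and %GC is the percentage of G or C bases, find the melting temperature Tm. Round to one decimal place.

75.1°C

Length n = 25. A=7, G=8, T=3, C=7
G+C = 15, so %GC = 15/25 × 100 = 60%
Salt term: 16.6 × (-0.243) = -4.034
GC term: 0.41 × 60 = 24.6; length term: −675/25 = −27
Tm = 81.5 + (-4.034) + 24.6 − 27 = 75.066 → 75.1°C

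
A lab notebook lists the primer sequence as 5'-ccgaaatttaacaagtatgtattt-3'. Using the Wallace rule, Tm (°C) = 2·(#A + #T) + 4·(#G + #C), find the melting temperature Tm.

Base counts: T=9, C=3, A=9, G=3
So N_AT = 18 and N_GC = 6.
Tm = 2×18 + 4×6 = 60°C

60°C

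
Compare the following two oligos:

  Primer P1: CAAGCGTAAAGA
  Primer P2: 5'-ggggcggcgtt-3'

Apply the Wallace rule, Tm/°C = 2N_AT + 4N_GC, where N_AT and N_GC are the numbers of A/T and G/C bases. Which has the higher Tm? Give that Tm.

Primer P2, 40°C

Primer P1: A+T=7, G+C=5 → Tm = 2(7)+4(5) = 34°C
Primer P2: A+T=2, G+C=9 → Tm = 2(2)+4(9) = 40°C
34°C vs 40°C → primer P2 is higher.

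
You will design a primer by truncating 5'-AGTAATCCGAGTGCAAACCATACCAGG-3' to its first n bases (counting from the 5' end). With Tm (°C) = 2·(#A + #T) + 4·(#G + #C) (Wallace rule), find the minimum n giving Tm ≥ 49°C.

n = 18

First 17 bases: AGTAATCCGAGTGCAAA → Tm = 48°C (< 49°C)
First 18 bases: AGTAATCCGAGTGCAAAC → Tm = 52°C (≥ 49°C)
Each additional base adds 2°C (A/T) or 4°C (G/C), so Tm is non-decreasing in n; n = 18 is the first length to reach 49°C.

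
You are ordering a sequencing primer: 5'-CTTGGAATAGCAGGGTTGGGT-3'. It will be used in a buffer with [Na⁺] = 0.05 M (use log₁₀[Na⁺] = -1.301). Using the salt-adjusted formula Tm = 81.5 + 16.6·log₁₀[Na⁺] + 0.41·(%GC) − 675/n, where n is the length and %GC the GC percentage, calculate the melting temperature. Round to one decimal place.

Length n = 21. C=2, T=6, G=9, A=4
G+C = 11, so %GC = 11/21 × 100 = 52.381%
Salt term: 16.6 × (-1.301) = -21.597
GC term: 0.41 × 52.381 = 21.476; length term: −675/21 = −32.143
Tm = 81.5 + (-21.597) + 21.476 − 32.143 = 49.236 → 49.2°C

49.2°C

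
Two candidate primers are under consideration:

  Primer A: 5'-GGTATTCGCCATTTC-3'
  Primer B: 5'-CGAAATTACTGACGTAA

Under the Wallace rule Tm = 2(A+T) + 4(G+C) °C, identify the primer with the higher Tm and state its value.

Primer B, 46°C

Primer A: A+T=8, G+C=7 → Tm = 2(8)+4(7) = 44°C
Primer B: A+T=11, G+C=6 → Tm = 2(11)+4(6) = 46°C
44°C vs 46°C → primer B is higher.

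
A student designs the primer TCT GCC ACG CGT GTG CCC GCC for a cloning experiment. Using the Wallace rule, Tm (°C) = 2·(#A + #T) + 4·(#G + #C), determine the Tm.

74°C

Base counts: T=4, C=10, A=1, G=6
So N_AT = 5 and N_GC = 16.
Tm = 2(5) + 4(16) = 10 + 64 = 74°C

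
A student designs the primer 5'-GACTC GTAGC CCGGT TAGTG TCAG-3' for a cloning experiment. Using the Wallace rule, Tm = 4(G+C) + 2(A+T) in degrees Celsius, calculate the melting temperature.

76°C

Counting bases: G=8, A=4, C=6, T=6
AT pairs contribute 10, GC pairs contribute 14.
Tm = 2(10) + 4(14) = 20 + 56 = 76°C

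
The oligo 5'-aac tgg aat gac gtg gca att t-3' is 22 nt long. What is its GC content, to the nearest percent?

A=7, T=6, C=3, G=6
G+C = 6 + 3 = 9 out of 22 bases
%GC = 9/22 × 100 = 40.91% ≈ 41%

41%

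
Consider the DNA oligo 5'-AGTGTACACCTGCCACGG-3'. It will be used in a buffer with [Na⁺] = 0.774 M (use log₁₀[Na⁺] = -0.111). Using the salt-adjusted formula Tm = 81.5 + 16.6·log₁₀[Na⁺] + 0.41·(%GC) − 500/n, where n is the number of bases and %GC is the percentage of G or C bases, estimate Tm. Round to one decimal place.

76.9°C

Length n = 18. Base counts: G=5, C=6, T=3, A=4
G+C = 11, so %GC = 11/18 × 100 = 61.111%
Salt term: 16.6 × (-0.111) = -1.843
GC term: 0.41 × 61.111 = 25.056; length term: −500/18 = −27.778
Tm = 81.5 + (-1.843) + 25.056 − 27.778 = 76.935 → 76.9°C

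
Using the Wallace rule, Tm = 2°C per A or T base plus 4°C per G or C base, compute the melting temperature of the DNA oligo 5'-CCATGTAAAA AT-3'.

Base counts: C=2, A=6, T=3, G=1
So N_AT = 9 and N_GC = 3.
Tm = 2(9) + 4(3) = 18 + 12 = 30°C

30°C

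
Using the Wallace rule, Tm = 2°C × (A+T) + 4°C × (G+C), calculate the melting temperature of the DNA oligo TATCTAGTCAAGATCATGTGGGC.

66°C

Counting bases: G=6, A=6, T=7, C=4
AT pairs contribute 13, GC pairs contribute 10.
Tm = 2(13) + 4(10) = 26 + 40 = 66°C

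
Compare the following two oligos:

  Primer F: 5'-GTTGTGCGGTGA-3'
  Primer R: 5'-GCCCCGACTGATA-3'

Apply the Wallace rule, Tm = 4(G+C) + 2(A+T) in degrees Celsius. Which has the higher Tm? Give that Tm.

Primer R, 42°C

Primer F: A+T=5, G+C=7 → Tm = 2(5)+4(7) = 38°C
Primer R: A+T=5, G+C=8 → Tm = 2(5)+4(8) = 42°C
38°C vs 42°C → primer R is higher.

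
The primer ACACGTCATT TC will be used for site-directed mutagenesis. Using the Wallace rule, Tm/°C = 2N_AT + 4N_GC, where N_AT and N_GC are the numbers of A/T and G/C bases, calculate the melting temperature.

Scanning the sequence gives A=3, T=4, G=1, C=4.
A+T = 7, G+C = 5
Tm = 4·5 + 2·7 = 20 + 14 = 34°C

34°C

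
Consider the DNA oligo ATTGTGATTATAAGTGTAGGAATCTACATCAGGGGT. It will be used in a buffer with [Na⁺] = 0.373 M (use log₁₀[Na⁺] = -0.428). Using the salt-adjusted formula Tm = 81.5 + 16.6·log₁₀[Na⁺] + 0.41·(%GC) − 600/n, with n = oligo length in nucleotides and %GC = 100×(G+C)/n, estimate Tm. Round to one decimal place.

Length n = 36. A=11, C=3, T=12, G=10
G+C = 13, so %GC = 13/36 × 100 = 36.111%
Salt term: 16.6 × (-0.428) = -7.105
GC term: 0.41 × 36.111 = 14.806; length term: −600/36 = −16.667
Tm = 81.5 + (-7.105) + 14.806 − 16.667 = 72.534 → 72.5°C

72.5°C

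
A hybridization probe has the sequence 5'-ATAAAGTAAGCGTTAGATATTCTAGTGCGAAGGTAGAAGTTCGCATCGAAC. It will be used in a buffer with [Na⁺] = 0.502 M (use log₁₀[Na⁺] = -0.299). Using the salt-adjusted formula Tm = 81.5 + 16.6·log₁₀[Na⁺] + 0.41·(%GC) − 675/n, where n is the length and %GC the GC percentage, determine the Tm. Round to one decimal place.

Length n = 51. Counting bases: A=18, T=13, C=7, G=13
G+C = 20, so %GC = 20/51 × 100 = 39.216%
Salt term: 16.6 × (-0.299) = -4.963
GC term: 0.41 × 39.216 = 16.079; length term: −675/51 = −13.235
Tm = 81.5 + (-4.963) + 16.079 − 13.235 = 79.381 → 79.4°C

79.4°C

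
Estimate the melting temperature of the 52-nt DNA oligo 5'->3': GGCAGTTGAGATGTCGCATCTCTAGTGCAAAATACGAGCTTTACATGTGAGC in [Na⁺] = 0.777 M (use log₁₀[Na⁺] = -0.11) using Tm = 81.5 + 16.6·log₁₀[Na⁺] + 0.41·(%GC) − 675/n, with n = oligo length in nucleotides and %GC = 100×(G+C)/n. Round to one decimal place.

Length n = 52. Base counts: T=14, C=10, A=14, G=14
G+C = 24, so %GC = 24/52 × 100 = 46.154%
Salt term: 16.6 × (-0.11) = -1.826
GC term: 0.41 × 46.154 = 18.923; length term: −675/52 = −12.981
Tm = 81.5 + (-1.826) + 18.923 − 12.981 = 85.616 → 85.6°C

85.6°C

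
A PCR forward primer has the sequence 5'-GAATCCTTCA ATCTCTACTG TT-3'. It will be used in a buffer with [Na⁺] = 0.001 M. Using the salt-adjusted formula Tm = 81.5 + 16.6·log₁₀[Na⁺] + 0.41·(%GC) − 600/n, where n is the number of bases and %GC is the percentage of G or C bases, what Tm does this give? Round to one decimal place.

19.3°C

Length n = 22. Scanning the sequence gives T=9, A=5, C=6, G=2.
G+C = 8, so %GC = 8/22 × 100 = 36.364%
Salt term: 16.6 × (-3) = -49.8
GC term: 0.41 × 36.364 = 14.909; length term: −600/22 = −27.273
Tm = 81.5 + (-49.8) + 14.909 − 27.273 = 19.336 → 19.3°C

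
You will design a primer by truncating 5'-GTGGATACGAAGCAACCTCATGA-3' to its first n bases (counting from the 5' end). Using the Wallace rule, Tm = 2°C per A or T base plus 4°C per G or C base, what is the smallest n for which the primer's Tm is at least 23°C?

First 7 bases: GTGGATA → Tm = 20°C (< 23°C)
First 8 bases: GTGGATAC → Tm = 24°C (≥ 23°C)
Since every base adds ≥2°C, Tm only increases with n, so the threshold is first crossed at n = 8.

n = 8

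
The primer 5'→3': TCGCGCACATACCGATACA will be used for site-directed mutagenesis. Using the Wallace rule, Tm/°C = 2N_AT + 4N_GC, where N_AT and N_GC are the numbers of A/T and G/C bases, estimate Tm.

T=3, C=7, A=6, G=3
So N_AT = 9 and N_GC = 10.
Tm = 4·10 + 2·9 = 40 + 18 = 58°C

58°C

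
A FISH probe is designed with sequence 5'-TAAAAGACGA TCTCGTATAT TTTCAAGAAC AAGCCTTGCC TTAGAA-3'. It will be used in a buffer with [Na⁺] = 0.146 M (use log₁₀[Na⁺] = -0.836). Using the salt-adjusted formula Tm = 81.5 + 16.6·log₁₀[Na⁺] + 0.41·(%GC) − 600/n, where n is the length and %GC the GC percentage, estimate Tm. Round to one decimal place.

68.8°C

Length n = 46. T=13, A=17, G=7, C=9
G+C = 16, so %GC = 16/46 × 100 = 34.783%
Salt term: 16.6 × (-0.836) = -13.878
GC term: 0.41 × 34.783 = 14.261; length term: −600/46 = −13.043
Tm = 81.5 + (-13.878) + 14.261 − 13.043 = 68.84 → 68.8°C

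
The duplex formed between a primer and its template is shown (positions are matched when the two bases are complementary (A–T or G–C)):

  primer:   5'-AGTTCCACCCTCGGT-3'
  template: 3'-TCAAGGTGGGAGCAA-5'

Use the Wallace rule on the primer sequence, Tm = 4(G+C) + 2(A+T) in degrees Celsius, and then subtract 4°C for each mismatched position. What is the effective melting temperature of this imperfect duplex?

44°C

Primer base counts: A=2, T=4, G=3, C=6 → A+T=6, G+C=9
Perfect-match Tm = 2(6) + 4(9) = 12 + 36 = 48°C
Mismatches (positions where the bases are not complementary): 1 (at position 14)
Effective Tm = 48 − 1×4 = 48 − 4 = 44°C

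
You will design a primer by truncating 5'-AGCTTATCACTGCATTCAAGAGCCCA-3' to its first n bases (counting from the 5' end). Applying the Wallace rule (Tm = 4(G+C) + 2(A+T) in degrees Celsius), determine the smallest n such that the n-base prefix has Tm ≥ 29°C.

n = 11

First 10 bases: AGCTTATCAC → Tm = 28°C (< 29°C)
First 11 bases: AGCTTATCACT → Tm = 30°C (≥ 29°C)
Since every base adds ≥2°C, Tm only increases with n, so the threshold is first crossed at n = 11.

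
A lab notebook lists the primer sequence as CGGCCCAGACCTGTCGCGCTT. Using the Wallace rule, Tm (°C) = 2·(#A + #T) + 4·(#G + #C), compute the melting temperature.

Counting bases: A=2, T=4, C=9, G=6
AT pairs contribute 6, GC pairs contribute 15.
Tm = 2×6 + 4×15 = 72°C

72°C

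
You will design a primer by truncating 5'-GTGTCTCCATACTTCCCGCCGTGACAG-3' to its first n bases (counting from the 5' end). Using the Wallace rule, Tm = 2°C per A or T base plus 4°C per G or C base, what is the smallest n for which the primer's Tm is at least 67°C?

First 20 bases: GTGTCTCCATACTTCCCGCC → Tm = 64°C (< 67°C)
First 21 bases: GTGTCTCCATACTTCCCGCCG → Tm = 68°C (≥ 67°C)
Each additional base adds 2°C (A/T) or 4°C (G/C), so Tm is non-decreasing in n; n = 21 is the first length to reach 67°C.

n = 21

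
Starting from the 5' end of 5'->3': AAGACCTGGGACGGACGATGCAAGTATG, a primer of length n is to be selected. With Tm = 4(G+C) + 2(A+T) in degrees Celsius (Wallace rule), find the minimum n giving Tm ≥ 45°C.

First 13 bases: AAGACCTGGGACG → Tm = 42°C (< 45°C)
First 14 bases: AAGACCTGGGACGG → Tm = 46°C (≥ 45°C)
Since every base adds ≥2°C, Tm only increases with n, so the threshold is first crossed at n = 14.

n = 14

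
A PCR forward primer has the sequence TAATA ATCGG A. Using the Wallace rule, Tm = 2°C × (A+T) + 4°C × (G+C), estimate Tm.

28°C

Counting bases: C=1, G=2, A=5, T=3
So N_AT = 8 and N_GC = 3.
Tm = 2(8) + 4(3) = 16 + 12 = 28°C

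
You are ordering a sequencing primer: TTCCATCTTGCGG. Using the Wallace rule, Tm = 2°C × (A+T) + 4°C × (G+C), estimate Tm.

Scanning the sequence gives C=4, A=1, T=5, G=3.
A+T = 6, G+C = 7
Tm = 2(6) + 4(7) = 12 + 28 = 40°C

40°C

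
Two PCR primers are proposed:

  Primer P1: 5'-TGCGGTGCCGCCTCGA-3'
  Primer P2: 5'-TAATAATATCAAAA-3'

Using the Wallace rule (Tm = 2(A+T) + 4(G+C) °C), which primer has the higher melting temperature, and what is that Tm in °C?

Primer P1: A+T=4, G+C=12 → Tm = 2(4)+4(12) = 56°C
Primer P2: A+T=13, G+C=1 → Tm = 2(13)+4(1) = 30°C
56°C vs 30°C → primer P1 is higher.

Primer P1, 56°C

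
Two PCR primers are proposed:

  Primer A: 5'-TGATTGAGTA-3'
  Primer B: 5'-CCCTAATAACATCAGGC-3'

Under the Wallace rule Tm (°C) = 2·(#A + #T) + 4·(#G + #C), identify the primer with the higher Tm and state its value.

Primer B, 50°C

Primer A: A+T=7, G+C=3 → Tm = 2(7)+4(3) = 26°C
Primer B: A+T=9, G+C=8 → Tm = 2(9)+4(8) = 50°C
26°C vs 50°C → primer B is higher.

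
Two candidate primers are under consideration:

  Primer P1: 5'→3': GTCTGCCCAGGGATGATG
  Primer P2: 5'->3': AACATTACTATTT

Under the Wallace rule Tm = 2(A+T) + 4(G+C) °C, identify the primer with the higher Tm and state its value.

Primer P1: A+T=7, G+C=11 → Tm = 2(7)+4(11) = 58°C
Primer P2: A+T=11, G+C=2 → Tm = 2(11)+4(2) = 30°C
58°C vs 30°C → primer P1 is higher.

Primer P1, 58°C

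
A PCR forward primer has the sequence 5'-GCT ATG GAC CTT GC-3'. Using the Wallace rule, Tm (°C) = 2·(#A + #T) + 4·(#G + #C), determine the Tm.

Base counts: G=4, T=4, C=4, A=2
AT pairs contribute 6, GC pairs contribute 8.
Tm = 4·8 + 2·6 = 32 + 12 = 44°C

44°C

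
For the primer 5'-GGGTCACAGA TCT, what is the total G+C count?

7

Base counts: C=3, G=4, T=3, A=3
G+C = 4 + 3 = 7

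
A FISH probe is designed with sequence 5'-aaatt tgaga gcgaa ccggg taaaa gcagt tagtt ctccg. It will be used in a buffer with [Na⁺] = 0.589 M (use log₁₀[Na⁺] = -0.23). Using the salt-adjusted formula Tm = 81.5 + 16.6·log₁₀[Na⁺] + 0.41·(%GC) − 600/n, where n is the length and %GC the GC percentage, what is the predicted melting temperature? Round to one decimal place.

Length n = 40. G=11, C=7, T=9, A=13
G+C = 18, so %GC = 18/40 × 100 = 45%
Salt term: 16.6 × (-0.23) = -3.818
GC term: 0.41 × 45 = 18.45; length term: −600/40 = −15
Tm = 81.5 + (-3.818) + 18.45 − 15 = 81.132 → 81.1°C

81.1°C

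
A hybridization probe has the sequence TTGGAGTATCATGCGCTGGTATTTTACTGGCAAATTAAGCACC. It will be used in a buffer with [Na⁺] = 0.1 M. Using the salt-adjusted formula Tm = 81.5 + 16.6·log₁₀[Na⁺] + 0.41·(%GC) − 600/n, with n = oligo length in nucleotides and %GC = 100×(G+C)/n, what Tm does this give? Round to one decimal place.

Length n = 43. Counting bases: G=10, T=14, C=8, A=11
G+C = 18, so %GC = 18/43 × 100 = 41.86%
Salt term: 16.6 × (-1) = -16.6
GC term: 0.41 × 41.86 = 17.163; length term: −600/43 = −13.953
Tm = 81.5 + (-16.6) + 17.163 − 13.953 = 68.11 → 68.1°C

68.1°C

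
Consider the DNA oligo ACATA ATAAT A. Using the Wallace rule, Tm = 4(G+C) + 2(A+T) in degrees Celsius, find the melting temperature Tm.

Base counts: A=7, T=3, C=1, G=0
So N_AT = 10 and N_GC = 1.
Tm = 4·1 + 2·10 = 4 + 20 = 24°C

24°C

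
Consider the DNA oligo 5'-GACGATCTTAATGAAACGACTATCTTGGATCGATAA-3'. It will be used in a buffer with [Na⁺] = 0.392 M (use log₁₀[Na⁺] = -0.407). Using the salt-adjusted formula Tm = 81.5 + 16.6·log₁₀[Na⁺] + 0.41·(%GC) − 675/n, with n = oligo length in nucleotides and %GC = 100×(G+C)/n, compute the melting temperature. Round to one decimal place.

70.8°C

Length n = 36. Base counts: T=10, C=6, G=7, A=13
G+C = 13, so %GC = 13/36 × 100 = 36.111%
Salt term: 16.6 × (-0.407) = -6.756
GC term: 0.41 × 36.111 = 14.806; length term: −675/36 = −18.75
Tm = 81.5 + (-6.756) + 14.806 − 18.75 = 70.8 → 70.8°C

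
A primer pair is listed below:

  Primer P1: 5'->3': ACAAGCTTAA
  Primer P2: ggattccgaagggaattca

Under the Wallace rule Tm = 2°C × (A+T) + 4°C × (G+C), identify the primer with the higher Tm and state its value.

Primer P1: A+T=7, G+C=3 → Tm = 2(7)+4(3) = 26°C
Primer P2: A+T=10, G+C=9 → Tm = 2(10)+4(9) = 56°C
26°C vs 56°C → primer P2 is higher.

Primer P2, 56°C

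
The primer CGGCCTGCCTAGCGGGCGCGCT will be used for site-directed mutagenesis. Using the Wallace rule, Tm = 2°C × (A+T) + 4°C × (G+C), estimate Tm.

Base counts: A=1, G=9, C=9, T=3
AT pairs contribute 4, GC pairs contribute 18.
Tm = 2(4) + 4(18) = 8 + 72 = 80°C

80°C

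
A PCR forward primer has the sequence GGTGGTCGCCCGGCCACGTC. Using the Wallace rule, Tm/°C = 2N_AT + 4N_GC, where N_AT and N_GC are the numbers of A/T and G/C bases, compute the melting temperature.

Counting bases: G=8, C=8, A=1, T=3
A+T = 4, G+C = 16
Tm = 4·16 + 2·4 = 64 + 8 = 72°C

72°C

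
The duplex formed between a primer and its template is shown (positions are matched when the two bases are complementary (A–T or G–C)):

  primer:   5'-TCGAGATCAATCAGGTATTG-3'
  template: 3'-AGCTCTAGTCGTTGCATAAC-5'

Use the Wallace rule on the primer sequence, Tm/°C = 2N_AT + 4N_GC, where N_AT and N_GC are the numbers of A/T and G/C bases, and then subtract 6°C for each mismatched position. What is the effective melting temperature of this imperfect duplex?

32°C

Primer base counts: A=6, T=6, G=5, C=3 → A+T=12, G+C=8
Perfect-match Tm = 2(12) + 4(8) = 24 + 32 = 56°C
Mismatches (positions where the bases are not complementary): 4 (at positions 10, 11, 12, 14)
Effective Tm = 56 − 4×6 = 56 − 24 = 32°C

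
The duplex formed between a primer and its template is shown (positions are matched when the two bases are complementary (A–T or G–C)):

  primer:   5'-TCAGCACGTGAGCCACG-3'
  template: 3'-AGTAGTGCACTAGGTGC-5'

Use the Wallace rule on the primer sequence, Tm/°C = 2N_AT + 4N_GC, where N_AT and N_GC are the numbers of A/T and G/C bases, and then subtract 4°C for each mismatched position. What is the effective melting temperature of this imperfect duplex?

48°C

Primer base counts: A=4, T=2, G=5, C=6 → A+T=6, G+C=11
Perfect-match Tm = 2(6) + 4(11) = 12 + 44 = 56°C
Mismatches (positions where the bases are not complementary): 2 (at positions 4, 12)
Effective Tm = 56 − 2×4 = 56 − 8 = 48°C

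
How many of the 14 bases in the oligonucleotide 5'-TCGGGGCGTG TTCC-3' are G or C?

10

Counting bases: T=4, C=4, A=0, G=6
G+C = 6 + 4 = 10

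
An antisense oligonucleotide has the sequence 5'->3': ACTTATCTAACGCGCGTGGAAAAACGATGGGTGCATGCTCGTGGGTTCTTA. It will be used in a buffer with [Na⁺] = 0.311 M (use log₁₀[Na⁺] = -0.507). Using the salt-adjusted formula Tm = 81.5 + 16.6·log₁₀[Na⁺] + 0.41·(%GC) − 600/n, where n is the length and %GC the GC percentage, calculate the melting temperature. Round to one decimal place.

81.4°C

Length n = 51. C=10, A=12, T=14, G=15
G+C = 25, so %GC = 25/51 × 100 = 49.02%
Salt term: 16.6 × (-0.507) = -8.416
GC term: 0.41 × 49.02 = 20.098; length term: −600/51 = −11.765
Tm = 81.5 + (-8.416) + 20.098 − 11.765 = 81.417 → 81.4°C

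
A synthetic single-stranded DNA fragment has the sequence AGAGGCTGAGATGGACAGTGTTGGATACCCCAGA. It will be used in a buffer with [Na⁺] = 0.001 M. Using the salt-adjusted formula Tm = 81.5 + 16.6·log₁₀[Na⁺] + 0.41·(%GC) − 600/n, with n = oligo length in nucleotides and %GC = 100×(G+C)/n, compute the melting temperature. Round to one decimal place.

Length n = 34. G=12, T=6, A=10, C=6
G+C = 18, so %GC = 18/34 × 100 = 52.941%
Salt term: 16.6 × (-3) = -49.8
GC term: 0.41 × 52.941 = 21.706; length term: −600/34 = −17.647
Tm = 81.5 + (-49.8) + 21.706 − 17.647 = 35.759 → 35.8°C

35.8°C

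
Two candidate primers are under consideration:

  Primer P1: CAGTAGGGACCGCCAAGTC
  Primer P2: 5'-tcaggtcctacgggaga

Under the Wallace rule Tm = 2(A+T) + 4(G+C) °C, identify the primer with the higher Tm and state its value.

Primer P1: A+T=7, G+C=12 → Tm = 2(7)+4(12) = 62°C
Primer P2: A+T=7, G+C=10 → Tm = 2(7)+4(10) = 54°C
62°C vs 54°C → primer P1 is higher.

Primer P1, 62°C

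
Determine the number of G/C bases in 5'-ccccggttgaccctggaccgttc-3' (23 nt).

Counting bases: A=2, C=10, T=5, G=6
G+C = 6 + 10 = 16

16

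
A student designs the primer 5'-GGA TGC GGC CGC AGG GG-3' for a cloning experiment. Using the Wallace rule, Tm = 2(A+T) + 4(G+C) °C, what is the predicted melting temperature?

62°C

Scanning the sequence gives A=2, C=4, G=10, T=1.
AT pairs contribute 3, GC pairs contribute 14.
Tm = 2×3 + 4×14 = 62°C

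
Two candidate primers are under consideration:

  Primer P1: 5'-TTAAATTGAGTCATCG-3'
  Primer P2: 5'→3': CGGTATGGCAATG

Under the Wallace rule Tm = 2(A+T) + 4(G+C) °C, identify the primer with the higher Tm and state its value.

Primer P1, 42°C

Primer P1: A+T=11, G+C=5 → Tm = 2(11)+4(5) = 42°C
Primer P2: A+T=6, G+C=7 → Tm = 2(6)+4(7) = 40°C
42°C vs 40°C → primer P1 is higher.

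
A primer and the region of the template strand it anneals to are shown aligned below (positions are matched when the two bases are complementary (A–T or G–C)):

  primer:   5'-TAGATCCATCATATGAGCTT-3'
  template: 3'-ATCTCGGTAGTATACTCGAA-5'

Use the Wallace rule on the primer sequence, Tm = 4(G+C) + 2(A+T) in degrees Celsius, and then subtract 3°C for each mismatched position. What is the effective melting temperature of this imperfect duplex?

Primer base counts: A=6, T=7, G=3, C=4 → A+T=13, G+C=7
Perfect-match Tm = 2(13) + 4(7) = 26 + 28 = 54°C
Mismatches (positions where the bases are not complementary): 1 (at position 5)
Effective Tm = 54 − 1×3 = 54 − 3 = 51°C

51°C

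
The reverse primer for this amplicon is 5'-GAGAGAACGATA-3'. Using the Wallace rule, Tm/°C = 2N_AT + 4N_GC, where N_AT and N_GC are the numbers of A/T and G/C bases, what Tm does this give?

34°C

Base counts: C=1, G=4, T=1, A=6
A+T = 7, G+C = 5
Tm = 2×7 + 4×5 = 34°C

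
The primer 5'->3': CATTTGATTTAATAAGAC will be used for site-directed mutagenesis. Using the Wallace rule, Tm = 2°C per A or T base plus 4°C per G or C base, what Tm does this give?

44°C

Counting bases: C=2, A=7, G=2, T=7
So N_AT = 14 and N_GC = 4.
Tm = 4·4 + 2·14 = 16 + 28 = 44°C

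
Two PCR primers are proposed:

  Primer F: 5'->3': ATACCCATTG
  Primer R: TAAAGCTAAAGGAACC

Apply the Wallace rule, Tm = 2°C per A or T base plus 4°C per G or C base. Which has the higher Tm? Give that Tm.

Primer F: A+T=6, G+C=4 → Tm = 2(6)+4(4) = 28°C
Primer R: A+T=10, G+C=6 → Tm = 2(10)+4(6) = 44°C
28°C vs 44°C → primer R is higher.

Primer R, 44°C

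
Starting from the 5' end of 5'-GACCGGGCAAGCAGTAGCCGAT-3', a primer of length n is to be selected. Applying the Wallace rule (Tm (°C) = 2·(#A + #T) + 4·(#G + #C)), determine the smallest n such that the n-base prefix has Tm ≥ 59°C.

First 17 bases: GACCGGGCAAGCAGTAG → Tm = 56°C (< 59°C)
First 18 bases: GACCGGGCAAGCAGTAGC → Tm = 60°C (≥ 59°C)
Each additional base adds 2°C (A/T) or 4°C (G/C), so Tm is non-decreasing in n; n = 18 is the first length to reach 59°C.

n = 18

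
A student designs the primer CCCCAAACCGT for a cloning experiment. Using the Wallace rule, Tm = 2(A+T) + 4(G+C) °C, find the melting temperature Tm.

36°C

Counting bases: A=3, T=1, C=6, G=1
So N_AT = 4 and N_GC = 7.
Tm = 4·7 + 2·4 = 28 + 8 = 36°C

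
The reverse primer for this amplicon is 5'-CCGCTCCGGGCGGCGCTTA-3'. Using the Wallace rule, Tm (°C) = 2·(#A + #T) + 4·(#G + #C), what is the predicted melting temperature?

68°C

Counting bases: C=8, G=7, A=1, T=3
So N_AT = 4 and N_GC = 15.
Tm = 2×4 + 4×15 = 68°C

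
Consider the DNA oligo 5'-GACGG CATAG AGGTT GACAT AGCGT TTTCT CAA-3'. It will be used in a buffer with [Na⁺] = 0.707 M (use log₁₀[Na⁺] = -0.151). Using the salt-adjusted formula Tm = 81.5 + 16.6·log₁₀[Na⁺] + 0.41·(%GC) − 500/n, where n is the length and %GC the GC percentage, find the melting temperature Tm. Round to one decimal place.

Length n = 33. Scanning the sequence gives T=9, A=9, G=9, C=6.
G+C = 15, so %GC = 15/33 × 100 = 45.455%
Salt term: 16.6 × (-0.151) = -2.507
GC term: 0.41 × 45.455 = 18.637; length term: −500/33 = −15.152
Tm = 81.5 + (-2.507) + 18.637 − 15.152 = 82.478 → 82.5°C

82.5°C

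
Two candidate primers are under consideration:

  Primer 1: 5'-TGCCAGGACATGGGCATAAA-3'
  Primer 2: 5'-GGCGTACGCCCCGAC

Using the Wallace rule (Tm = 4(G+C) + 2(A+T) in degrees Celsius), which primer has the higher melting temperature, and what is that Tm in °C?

Primer 1: A+T=10, G+C=10 → Tm = 2(10)+4(10) = 60°C
Primer 2: A+T=3, G+C=12 → Tm = 2(3)+4(12) = 54°C
60°C vs 54°C → primer 1 is higher.

Primer 1, 60°C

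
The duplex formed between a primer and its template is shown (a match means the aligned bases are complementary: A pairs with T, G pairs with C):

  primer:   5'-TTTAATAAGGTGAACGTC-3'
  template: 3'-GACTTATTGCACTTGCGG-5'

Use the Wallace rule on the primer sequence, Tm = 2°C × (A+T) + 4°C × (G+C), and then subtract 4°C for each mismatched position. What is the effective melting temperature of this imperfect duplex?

32°C

Primer base counts: A=6, T=6, G=4, C=2 → A+T=12, G+C=6
Perfect-match Tm = 2(12) + 4(6) = 24 + 24 = 48°C
Mismatches (positions where the bases are not complementary): 4 (at positions 1, 3, 9, 17)
Effective Tm = 48 − 4×4 = 48 − 16 = 32°C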